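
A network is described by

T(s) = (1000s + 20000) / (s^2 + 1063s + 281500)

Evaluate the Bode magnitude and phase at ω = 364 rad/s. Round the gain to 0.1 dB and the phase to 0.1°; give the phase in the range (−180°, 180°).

-1.1 dB, 17.9°

Substitute s = j364:
Numerator: 1000(j364) + 20000 = 20000 + j364000
Denominator: (j364)^2 + 1063(j364) + 281500 = 149004 + j386932
|N| = √(20000² + 364000²) ≈ 3.6455e+05, ∠N ≈ 86.86°
|D| = √(149004² + 386932²) ≈ 4.1463e+05, ∠D ≈ 68.94°
|T| = 3.6455e+05 / 4.1463e+05 ≈ 0.87922
Gain = 20 log₁₀(0.87922) ≈ -1.12 dB
∠T = 86.86° − 68.94° = 17.92°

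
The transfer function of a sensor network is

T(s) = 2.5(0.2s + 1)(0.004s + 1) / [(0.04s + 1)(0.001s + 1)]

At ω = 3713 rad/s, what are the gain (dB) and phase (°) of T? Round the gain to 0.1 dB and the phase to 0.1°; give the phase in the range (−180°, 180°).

33.7 dB, 11.5°

At ω = 3713 rad/s:
zero (1 + j3713·0.2) = 1 + j742.6 → |·| ≈ 742.6, ∠ ≈ 89.92°
zero (1 + j3713·0.004) = 1 + j14.852 → |·| ≈ 14.886, ∠ ≈ 86.15°
pole (1 + j3713·0.04) = 1 + j148.52 → |·| ≈ 148.52, ∠ ≈ 89.61°
pole (1 + j3713·0.001) = 1 + j3.713 → |·| ≈ 3.8453, ∠ ≈ 74.93°
|T| = 2.5 · 742.6 · 14.886 / (148.52 · 3.8453) ≈ 48.39
Gain = 20 log₁₀(48.39) ≈ 33.70 dB
∠T = (89.92° + 86.15°) − (89.61° + 74.93°) = 11.53°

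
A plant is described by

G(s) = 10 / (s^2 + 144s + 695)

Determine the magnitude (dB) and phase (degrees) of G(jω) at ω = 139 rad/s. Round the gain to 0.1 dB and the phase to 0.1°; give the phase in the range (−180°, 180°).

Substitute s = j139:
Numerator: 10 = 10 + j0
Denominator: (j139)^2 + 144(j139) + 695 = -18626 + j20016
|N| = √(10² + 0²) ≈ 10, ∠N ≈ 0.00°
|D| = √(18626² + 20016²) ≈ 27342, ∠D ≈ 132.94°
|G| = 10 / 27342 ≈ 0.00036574
Gain = 20 log₁₀(0.00036574) ≈ -68.74 dB
∠G = 0.00° − 132.94° = -132.94°

-68.7 dB, -132.9°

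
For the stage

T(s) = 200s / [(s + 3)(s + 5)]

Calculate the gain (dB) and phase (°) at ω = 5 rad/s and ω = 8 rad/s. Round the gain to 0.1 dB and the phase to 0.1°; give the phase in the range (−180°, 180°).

At s = jω = j5:
zero at origin: s = j5 → |·| = 5, ∠ = 90.00°
pole (s+3): 3 + j5 → |·| = √(3²+5²) = √34 ≈ 5.831, ∠ = arctan(5/3) ≈ 59.04°
pole (s+5): 5 + j5 → |·| = √(5²+5²) = √50 ≈ 7.0711, ∠ = arctan(5/5) ≈ 45.00°
|T| = 200 · 5 / 41.232 ≈ 24.253
Gain = 20 log₁₀(24.253) ≈ 27.70 dB
∠T = 90.00° − 104.04° = -14.04°

At s = jω = j8:
zero at origin: s = j8 → |·| = 8, ∠ = 90.00°
pole (s+3): 3 + j8 → |·| = √(3²+8²) = √73 ≈ 8.544, ∠ = arctan(8/3) ≈ 69.44°
pole (s+5): 5 + j8 → |·| = √(5²+8²) = √89 ≈ 9.434, ∠ = arctan(8/5) ≈ 57.99°
|T| = 200 · 8 / 80.604 ≈ 19.85
Gain = 20 log₁₀(19.85) ≈ 25.96 dB
∠T = 90.00° − 127.43° = -37.43°

ω = 5: 27.7 dB, -14.0°; ω = 8: 26.0 dB, -37.4°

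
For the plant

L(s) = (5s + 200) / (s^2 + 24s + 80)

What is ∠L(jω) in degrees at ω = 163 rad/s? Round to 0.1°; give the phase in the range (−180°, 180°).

Substitute s = j163:
Numerator: 5(j163) + 200 = 200 + j815
Denominator: (j163)^2 + 24(j163) + 80 = -26489 + j3912
|N| = √(200² + 815²) ≈ 839.18, ∠N ≈ 76.21°
|D| = √(26489² + 3912²) ≈ 26776, ∠D ≈ 171.60°
∠L = 76.21° − 171.60° = -95.39°

-95.4°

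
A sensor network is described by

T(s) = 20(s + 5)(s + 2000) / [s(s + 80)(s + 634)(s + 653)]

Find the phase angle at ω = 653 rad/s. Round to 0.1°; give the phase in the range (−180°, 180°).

At s = jω = j653:
zero (s+5): 5 + j653 → |·| = √(5²+653²) = √426434 ≈ 653.02, ∠ = arctan(653/5) ≈ 89.56°
zero (s+2000): 2000 + j653 → |·| = √(2000²+653²) = √4426409 ≈ 2103.9, ∠ = arctan(653/2000) ≈ 18.08°
pole (s+80): 80 + j653 → |·| = √(80²+653²) = √432809 ≈ 657.88, ∠ = arctan(653/80) ≈ 83.02°
pole (s+634): 634 + j653 → |·| = √(634²+653²) = √828365 ≈ 910.15, ∠ = arctan(653/634) ≈ 45.85°
pole (s+653): 653 + j653 → |·| = √(653²+653²) = √852818 ≈ 923.48, ∠ = arctan(653/653) ≈ 45.00°
pole at origin: |s| = 653, ∠ = 90.00° (in denominator)
∠T = 107.64° − 263.87° = -156.23°

-156.2°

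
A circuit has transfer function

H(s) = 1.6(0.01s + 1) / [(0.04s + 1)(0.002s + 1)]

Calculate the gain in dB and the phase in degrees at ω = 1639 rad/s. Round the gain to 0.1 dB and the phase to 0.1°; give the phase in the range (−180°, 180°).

At ω = 1639 rad/s:
zero (1 + j1639·0.01) = 1 + j16.39 → |·| ≈ 16.42, ∠ ≈ 86.51°
pole (1 + j1639·0.04) = 1 + j65.56 → |·| ≈ 65.568, ∠ ≈ 89.13°
pole (1 + j1639·0.002) = 1 + j3.278 → |·| ≈ 3.4271, ∠ ≈ 73.03°
|H| = 1.6 · 16.42 / (65.568 · 3.4271) ≈ 0.11692
Gain = 20 log₁₀(0.11692) ≈ -18.64 dB
∠H = (86.51°) − (89.13° + 73.03°) = -75.65°

-18.6 dB, -75.7°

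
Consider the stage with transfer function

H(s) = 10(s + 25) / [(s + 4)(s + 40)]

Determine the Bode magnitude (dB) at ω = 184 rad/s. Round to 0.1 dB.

-25.4 dB

At s = jω = j184:
zero (s+25): 25 + j184 → |·| = √(25²+184²) = √34481 ≈ 185.69, ∠ = arctan(184/25) ≈ 82.26°
pole (s+4): 4 + j184 → |·| = √(4²+184²) = √33872 ≈ 184.04, ∠ = arctan(184/4) ≈ 88.75°
pole (s+40): 40 + j184 → |·| = √(40²+184²) = √35456 ≈ 188.3, ∠ = arctan(184/40) ≈ 77.74°
|H| = 10 · 185.69 / 34655 ≈ 0.053582
Gain = 20 log₁₀(0.053582) ≈ -25.42 dB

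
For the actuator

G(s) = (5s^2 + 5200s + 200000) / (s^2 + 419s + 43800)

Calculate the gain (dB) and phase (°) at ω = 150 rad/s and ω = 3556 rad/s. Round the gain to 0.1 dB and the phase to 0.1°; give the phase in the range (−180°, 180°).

Substitute s = j150:
Numerator: 5(j150)^2 + 5200(j150) + 200000 = 87500 + j780000
Denominator: (j150)^2 + 419(j150) + 43800 = 21300 + j62850
|N| = √(87500² + 780000²) ≈ 7.8489e+05, ∠N ≈ 83.60°
|D| = √(21300² + 62850²) ≈ 66361, ∠D ≈ 71.28°
|G| = 7.8489e+05 / 66361 ≈ 11.828
Gain = 20 log₁₀(11.828) ≈ 21.46 dB
∠G = 83.60° − 71.28° = 12.32°

Substitute s = j3556:
Numerator: 5(j3556)^2 + 5200(j3556) + 200000 = -63025680 + j18491200
Denominator: (j3556)^2 + 419(j3556) + 43800 = -12601336 + j1489964
|N| = √(63025680² + 18491200²) ≈ 6.5682e+07, ∠N ≈ 163.65°
|D| = √(12601336² + 1489964²) ≈ 1.2689e+07, ∠D ≈ 173.26°
|G| = 6.5682e+07 / 1.2689e+07 ≈ 5.1763
Gain = 20 log₁₀(5.1763) ≈ 14.28 dB
∠G = 163.65° − 173.26° = -9.61°

ω = 150: 21.5 dB, 12.3°; ω = 3556: 14.3 dB, -9.6°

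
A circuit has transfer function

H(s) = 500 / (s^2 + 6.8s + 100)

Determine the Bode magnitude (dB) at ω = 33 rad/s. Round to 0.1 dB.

At s = jω = j33:
quadratic: (j33)² + 6.8·j33 + 100 = -989 + j224.4 → |·| ≈ 1014.1, ∠ ≈ 167.22°
|H| = 500 / 1014.1 ≈ 0.49305
Gain = 20 log₁₀(0.49305) ≈ -6.14 dB

-6.1 dB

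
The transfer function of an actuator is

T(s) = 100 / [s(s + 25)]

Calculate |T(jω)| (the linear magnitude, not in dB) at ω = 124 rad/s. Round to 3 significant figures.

At s = jω = j124:
pole (s+25): 25 + j124 → |·| = √(25²+124²) = √16001 ≈ 126.5, ∠ = arctan(124/25) ≈ 78.60°
pole at origin: |s| = 124, ∠ = 90.00° (in denominator)
|T| = 100 / 15686 ≈ 0.0063751

0.00638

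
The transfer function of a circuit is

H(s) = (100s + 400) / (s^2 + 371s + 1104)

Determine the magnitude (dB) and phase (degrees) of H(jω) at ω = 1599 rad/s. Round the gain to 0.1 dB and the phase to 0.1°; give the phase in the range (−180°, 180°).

-24.3 dB, -77.1°

Substitute s = j1599:
Numerator: 100(j1599) + 400 = 400 + j159900
Denominator: (j1599)^2 + 371(j1599) + 1104 = -2555697 + j593229
|N| = √(400² + 159900²) ≈ 1.599e+05, ∠N ≈ 89.86°
|D| = √(2555697² + 593229²) ≈ 2.6236e+06, ∠D ≈ 166.93°
|H| = 1.599e+05 / 2.6236e+06 ≈ 0.060947
Gain = 20 log₁₀(0.060947) ≈ -24.30 dB
∠H = 89.86° − 166.93° = -77.07°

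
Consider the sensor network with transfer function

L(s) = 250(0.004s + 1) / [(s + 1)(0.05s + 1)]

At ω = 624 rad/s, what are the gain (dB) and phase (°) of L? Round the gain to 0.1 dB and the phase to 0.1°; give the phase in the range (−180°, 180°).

-29.2 dB, -109.9°

At ω = 624 rad/s:
zero (1 + j624·0.004) = 1 + j2.496 → |·| ≈ 2.6889, ∠ ≈ 68.17°
pole (1 + j624·1) = 1 + j624 → |·| ≈ 624, ∠ ≈ 89.91°
pole (1 + j624·0.05) = 1 + j31.2 → |·| ≈ 31.216, ∠ ≈ 88.16°
|L| = 250 · 2.6889 / (624 · 31.216) ≈ 0.034511
Gain = 20 log₁₀(0.034511) ≈ -29.24 dB
∠L = (68.17°) − (89.91° + 88.16°) = -109.90°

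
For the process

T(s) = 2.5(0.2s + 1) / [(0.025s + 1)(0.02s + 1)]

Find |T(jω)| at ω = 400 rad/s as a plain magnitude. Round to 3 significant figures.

At ω = 400 rad/s:
zero (1 + j400·0.2) = 1 + j80 → |·| ≈ 80.006, ∠ ≈ 89.28°
pole (1 + j400·0.025) = 1 + j10 → |·| ≈ 10.05, ∠ ≈ 84.29°
pole (1 + j400·0.02) = 1 + j8 → |·| ≈ 8.0623, ∠ ≈ 82.87°
|T| = 2.5 · 80.006 / (10.05 · 8.0623) ≈ 2.4685

2.47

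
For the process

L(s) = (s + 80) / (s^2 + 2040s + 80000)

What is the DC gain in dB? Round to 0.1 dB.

-60.0 dB

L(0) = 80 / 80000 = 0.001
20 log₁₀(0.001) ≈ -60.00 dB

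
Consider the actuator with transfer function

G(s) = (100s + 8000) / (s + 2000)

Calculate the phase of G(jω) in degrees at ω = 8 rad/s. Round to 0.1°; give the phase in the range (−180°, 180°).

Substitute s = j8:
Numerator: 100(j8) + 8000 = 8000 + j800
Denominator: (j8) + 2000 = 2000 + j8
|N| = √(8000² + 800²) ≈ 8039.9, ∠N ≈ 5.71°
|D| = √(2000² + 8²) ≈ 2000, ∠D ≈ 0.23°
∠G = 5.71° − 0.23° = 5.48°

5.5°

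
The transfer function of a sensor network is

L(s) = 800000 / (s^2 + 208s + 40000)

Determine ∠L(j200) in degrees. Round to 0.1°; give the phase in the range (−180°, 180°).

-90.0°

At s = jω = j200:
quadratic: (j200)² + 208·j200 + 40000 = 0 + j41600 → |·| ≈ 41600, ∠ ≈ 90.00°
∠L = 0.00° − 90.00° = -90.00°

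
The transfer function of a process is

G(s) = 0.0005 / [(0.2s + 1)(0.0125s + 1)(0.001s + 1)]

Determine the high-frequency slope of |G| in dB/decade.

Each pole contributes −20 dB/decade at high frequency; each zero contributes +20 dB/decade.
Net: 0 zero(s) − 3 pole(s) → -60 dB/decade.

-60 dB/decade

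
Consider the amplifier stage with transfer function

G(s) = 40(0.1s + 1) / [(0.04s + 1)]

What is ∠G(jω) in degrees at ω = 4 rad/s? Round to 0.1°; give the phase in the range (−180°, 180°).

12.7°

At ω = 4 rad/s:
zero (1 + j4·0.1) = 1 + j0.4 → |·| ≈ 1.077, ∠ ≈ 21.80°
pole (1 + j4·0.04) = 1 + j0.16 → |·| ≈ 1.0127, ∠ ≈ 9.09°
∠G = (21.80°) − (9.09°) = 12.71°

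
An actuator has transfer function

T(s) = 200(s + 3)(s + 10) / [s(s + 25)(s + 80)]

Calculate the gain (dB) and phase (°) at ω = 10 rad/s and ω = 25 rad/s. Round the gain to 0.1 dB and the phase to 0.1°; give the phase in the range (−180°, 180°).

ω = 10: 2.7 dB, -0.6°; ω = 25: 5.3 dB, -1.0°

At s = jω = j10:
zero (s+3): 3 + j10 → |·| = √(3²+10²) = √109 ≈ 10.44, ∠ = arctan(10/3) ≈ 73.30°
zero (s+10): 10 + j10 → |·| = √(10²+10²) = √200 ≈ 14.142, ∠ = arctan(10/10) ≈ 45.00°
pole (s+25): 25 + j10 → |·| = √(25²+10²) = √725 ≈ 26.926, ∠ = arctan(10/25) ≈ 21.80°
pole (s+80): 80 + j10 → |·| = √(80²+10²) = √6500 ≈ 80.623, ∠ = arctan(10/80) ≈ 7.13°
pole at origin: |s| = 10, ∠ = 90.00° (in denominator)
|T| = 200 · 147.64 / 21709 ≈ 1.3602
Gain = 20 log₁₀(1.3602) ≈ 2.67 dB
∠T = 118.30° − 118.93° = -0.63°

At s = jω = j25:
zero (s+3): 3 + j25 → |·| = √(3²+25²) = √634 ≈ 25.179, ∠ = arctan(25/3) ≈ 83.16°
zero (s+10): 10 + j25 → |·| = √(10²+25²) = √725 ≈ 26.926, ∠ = arctan(25/10) ≈ 68.20°
pole (s+25): 25 + j25 → |·| = √(25²+25²) = √1250 ≈ 35.355, ∠ = arctan(25/25) ≈ 45.00°
pole (s+80): 80 + j25 → |·| = √(80²+25²) = √7025 ≈ 83.815, ∠ = arctan(25/80) ≈ 17.35°
pole at origin: |s| = 25, ∠ = 90.00° (in denominator)
|T| = 200 · 677.97 / 74082 ≈ 1.8303
Gain = 20 log₁₀(1.8303) ≈ 5.25 dB
∠T = 151.36° − 152.35° = -0.99°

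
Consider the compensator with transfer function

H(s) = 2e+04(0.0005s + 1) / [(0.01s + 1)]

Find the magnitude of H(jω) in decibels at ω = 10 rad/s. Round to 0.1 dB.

86.0 dB

At ω = 10 rad/s:
zero (1 + j10·0.0005) = 1 + j0.005 → |·| ≈ 1, ∠ ≈ 0.29°
pole (1 + j10·0.01) = 1 + j0.1 → |·| ≈ 1.005, ∠ ≈ 5.71°
|H| = 2e+04 · 1 / (1.005) ≈ 19900
Gain = 20 log₁₀(19900) ≈ 85.98 dB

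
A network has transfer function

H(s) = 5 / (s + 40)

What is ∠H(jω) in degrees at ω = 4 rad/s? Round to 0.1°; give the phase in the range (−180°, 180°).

At s = jω = j4:
pole (s+40): 40 + j4 → |·| = √(40²+4²) = √1616 ≈ 40.2, ∠ = arctan(4/40) ≈ 5.71°
∠H = 0.00° − 5.71° = -5.71°

-5.7°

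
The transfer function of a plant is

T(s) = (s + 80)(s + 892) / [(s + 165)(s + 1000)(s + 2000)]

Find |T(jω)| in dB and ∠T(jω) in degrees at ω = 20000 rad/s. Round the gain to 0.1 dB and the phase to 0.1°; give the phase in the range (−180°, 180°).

-86.1 dB, -83.7°

At s = jω = j20000:
zero (s+80): 80 + j20000 → |·| = √(80²+20000²) = √400006400 ≈ 20000, ∠ = arctan(20000/80) ≈ 89.77°
zero (s+892): 892 + j20000 → |·| = √(892²+20000²) = √400795664 ≈ 20020, ∠ = arctan(20000/892) ≈ 87.45°
pole (s+165): 165 + j20000 → |·| = √(165²+20000²) = √400027225 ≈ 20001, ∠ = arctan(20000/165) ≈ 89.53°
pole (s+1000): 1000 + j20000 → |·| = √(1000²+20000²) = √401000000 ≈ 20025, ∠ = arctan(20000/1000) ≈ 87.14°
pole (s+2000): 2000 + j20000 → |·| = √(2000²+20000²) = √404000000 ≈ 20100, ∠ = arctan(20000/2000) ≈ 84.29°
|T| = 1 · 4.004e+08 / 8.0505e+12 ≈ 4.9736e-05
Gain = 20 log₁₀(4.9736e-05) ≈ -86.07 dB
∠T = 177.22° − 260.96° = -83.74°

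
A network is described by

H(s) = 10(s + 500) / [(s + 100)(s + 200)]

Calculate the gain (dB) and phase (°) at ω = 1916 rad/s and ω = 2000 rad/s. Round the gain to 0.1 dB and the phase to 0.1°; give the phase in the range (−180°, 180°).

ω = 1916: -45.4 dB, -95.7°; ω = 2000: -45.8 dB, -95.5°

At s = jω = j1916:
zero (s+500): 500 + j1916 → |·| = √(500²+1916²) = √3921056 ≈ 1980.2, ∠ = arctan(1916/500) ≈ 75.37°
pole (s+100): 100 + j1916 → |·| = √(100²+1916²) = √3681056 ≈ 1918.6, ∠ = arctan(1916/100) ≈ 87.01°
pole (s+200): 200 + j1916 → |·| = √(200²+1916²) = √3711056 ≈ 1926.4, ∠ = arctan(1916/200) ≈ 84.04°
|H| = 10 · 1980.2 / 3.696e+06 ≈ 0.0053577
Gain = 20 log₁₀(0.0053577) ≈ -45.42 dB
∠H = 75.37° − 171.05° = -95.68°

At s = jω = j2000:
zero (s+500): 500 + j2000 → |·| = √(500²+2000²) = √4250000 ≈ 2061.6, ∠ = arctan(2000/500) ≈ 75.96°
pole (s+100): 100 + j2000 → |·| = √(100²+2000²) = √4010000 ≈ 2002.5, ∠ = arctan(2000/100) ≈ 87.14°
pole (s+200): 200 + j2000 → |·| = √(200²+2000²) = √4040000 ≈ 2010, ∠ = arctan(2000/200) ≈ 84.29°
|H| = 10 · 2061.6 / 4.025e+06 ≈ 0.005122
Gain = 20 log₁₀(0.005122) ≈ -45.81 dB
∠H = 75.96° − 171.43° = -95.47°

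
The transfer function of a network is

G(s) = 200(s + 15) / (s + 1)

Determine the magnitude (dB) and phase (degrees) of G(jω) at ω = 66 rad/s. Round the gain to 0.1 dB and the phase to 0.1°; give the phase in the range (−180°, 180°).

46.2 dB, -11.9°

At s = jω = j66:
zero (s+15): 15 + j66 → |·| = √(15²+66²) = √4581 ≈ 67.683, ∠ = arctan(66/15) ≈ 77.20°
pole (s+1): 1 + j66 → |·| = √(1²+66²) = √4357 ≈ 66.008, ∠ = arctan(66/1) ≈ 89.13°
|G| = 200 · 67.683 / 66.008 ≈ 205.08
Gain = 20 log₁₀(205.08) ≈ 46.24 dB
∠G = 77.20° − 89.13° = -11.93°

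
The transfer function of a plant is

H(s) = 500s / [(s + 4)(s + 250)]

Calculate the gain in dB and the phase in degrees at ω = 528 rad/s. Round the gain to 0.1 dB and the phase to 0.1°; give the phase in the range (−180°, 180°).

At s = jω = j528:
zero at origin: s = j528 → |·| = 528, ∠ = 90.00°
pole (s+4): 4 + j528 → |·| = √(4²+528²) = √278800 ≈ 528.02, ∠ = arctan(528/4) ≈ 89.57°
pole (s+250): 250 + j528 → |·| = √(250²+528²) = √341284 ≈ 584.2, ∠ = arctan(528/250) ≈ 64.66°
|H| = 500 · 528 / 3.0847e+05 ≈ 0.85584
Gain = 20 log₁₀(0.85584) ≈ -1.35 dB
∠H = 90.00° − 154.23° = -64.23°

-1.4 dB, -64.2°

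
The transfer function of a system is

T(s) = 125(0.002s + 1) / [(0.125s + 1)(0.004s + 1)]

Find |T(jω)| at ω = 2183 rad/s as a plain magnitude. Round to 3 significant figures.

At ω = 2183 rad/s:
zero (1 + j2183·0.002) = 1 + j4.366 → |·| ≈ 4.4791, ∠ ≈ 77.10°
pole (1 + j2183·0.125) = 1 + j272.875 → |·| ≈ 272.88, ∠ ≈ 89.79°
pole (1 + j2183·0.004) = 1 + j8.732 → |·| ≈ 8.7891, ∠ ≈ 83.47°
|T| = 125 · 4.4791 / (272.88 · 8.7891) ≈ 0.23345

0.233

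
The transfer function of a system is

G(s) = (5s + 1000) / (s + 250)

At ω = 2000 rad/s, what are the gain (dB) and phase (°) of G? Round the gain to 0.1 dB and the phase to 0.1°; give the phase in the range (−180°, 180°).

Substitute s = j2000:
Numerator: 5(j2000) + 1000 = 1000 + j10000
Denominator: (j2000) + 250 = 250 + j2000
|N| = √(1000² + 10000²) ≈ 10050, ∠N ≈ 84.29°
|D| = √(250² + 2000²) ≈ 2015.6, ∠D ≈ 82.87°
|G| = 10050 / 2015.6 ≈ 4.9861
Gain = 20 log₁₀(4.9861) ≈ 13.96 dB
∠G = 84.29° − 82.87° = 1.42°

14.0 dB, 1.4°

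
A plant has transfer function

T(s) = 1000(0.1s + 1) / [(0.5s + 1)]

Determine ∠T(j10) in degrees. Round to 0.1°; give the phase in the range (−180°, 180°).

At ω = 10 rad/s:
zero (1 + j10·0.1) = 1 + j1 → |·| ≈ 1.4142, ∠ ≈ 45.00°
pole (1 + j10·0.5) = 1 + j5 → |·| ≈ 5.099, ∠ ≈ 78.69°
∠T = (45.00°) − (78.69°) = -33.69°

-33.7°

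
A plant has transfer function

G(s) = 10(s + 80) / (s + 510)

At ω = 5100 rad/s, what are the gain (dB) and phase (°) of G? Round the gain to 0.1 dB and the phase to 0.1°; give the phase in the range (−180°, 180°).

20.0 dB, 4.8°

At s = jω = j5100:
zero (s+80): 80 + j5100 → |·| = √(80²+5100²) = √26016400 ≈ 5100.6, ∠ = arctan(5100/80) ≈ 89.10°
pole (s+510): 510 + j5100 → |·| = √(510²+5100²) = √26270100 ≈ 5125.4, ∠ = arctan(5100/510) ≈ 84.29°
|G| = 10 · 5100.6 / 5125.4 ≈ 9.9516
Gain = 20 log₁₀(9.9516) ≈ 19.96 dB
∠G = 89.10° − 84.29° = 4.81°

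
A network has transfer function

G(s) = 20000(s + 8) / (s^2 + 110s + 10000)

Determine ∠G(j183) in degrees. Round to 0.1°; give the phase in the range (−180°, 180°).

-51.9°

At s = jω = j183:
zero (s+8): 8 + j183 → |·| = √(8²+183²) = √33553 ≈ 183.17, ∠ = arctan(183/8) ≈ 87.50°
quadratic: (j183)² + 110·j183 + 10000 = -23489 + j20130 → |·| ≈ 30935, ∠ ≈ 139.40°
∠G = 87.50° − 139.40° = -51.90°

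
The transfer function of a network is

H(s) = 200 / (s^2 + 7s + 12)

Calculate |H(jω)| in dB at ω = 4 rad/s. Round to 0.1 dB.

17.0 dB

Substitute s = j4:
Numerator: 200 = 200 + j0
Denominator: (j4)^2 + 7(j4) + 12 = -4 + j28
|N| = √(200² + 0²) ≈ 200, ∠N ≈ 0.00°
|D| = √(4² + 28²) ≈ 28.284, ∠D ≈ 98.13°
|H| = 200 / 28.284 ≈ 7.0711
Gain = 20 log₁₀(7.0711) ≈ 16.99 dB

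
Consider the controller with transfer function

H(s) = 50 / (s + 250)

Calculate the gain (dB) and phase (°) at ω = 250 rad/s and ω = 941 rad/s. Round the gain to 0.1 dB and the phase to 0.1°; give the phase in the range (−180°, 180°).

At s = jω = j250:
pole (s+250): 250 + j250 → |·| = √(250²+250²) = √125000 ≈ 353.55, ∠ = arctan(250/250) ≈ 45.00°
|H| = 50 / 353.55 ≈ 0.14142
Gain = 20 log₁₀(0.14142) ≈ -16.99 dB
∠H = 0.00° − 45.00° = -45.00°

At s = jω = j941:
pole (s+250): 250 + j941 → |·| = √(250²+941²) = √947981 ≈ 973.64, ∠ = arctan(941/250) ≈ 75.12°
|H| = 50 / 973.64 ≈ 0.051354
Gain = 20 log₁₀(0.051354) ≈ -25.79 dB
∠H = 0.00° − 75.12° = -75.12°

ω = 250: -17.0 dB, -45.0°; ω = 941: -25.8 dB, -75.1°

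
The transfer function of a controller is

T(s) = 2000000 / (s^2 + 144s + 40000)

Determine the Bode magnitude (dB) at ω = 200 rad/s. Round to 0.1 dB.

36.8 dB

At s = jω = j200:
quadratic: (j200)² + 144·j200 + 40000 = 0 + j28800 → |·| ≈ 28800, ∠ ≈ 90.00°
|T| = 2000000 / 28800 ≈ 69.444
Gain = 20 log₁₀(69.444) ≈ 36.83 dB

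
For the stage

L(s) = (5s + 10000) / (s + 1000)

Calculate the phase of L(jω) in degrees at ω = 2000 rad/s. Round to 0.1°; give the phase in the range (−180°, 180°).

-18.4°

Substitute s = j2000:
Numerator: 5(j2000) + 10000 = 10000 + j10000
Denominator: (j2000) + 1000 = 1000 + j2000
|N| = √(10000² + 10000²) ≈ 14142, ∠N ≈ 45.00°
|D| = √(1000² + 2000²) ≈ 2236.1, ∠D ≈ 63.43°
∠L = 45.00° − 63.43° = -18.43°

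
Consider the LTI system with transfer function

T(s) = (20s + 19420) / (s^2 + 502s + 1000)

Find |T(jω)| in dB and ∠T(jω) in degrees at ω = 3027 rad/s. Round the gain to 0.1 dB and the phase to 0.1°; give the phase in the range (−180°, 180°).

Substitute s = j3027:
Numerator: 20(j3027) + 19420 = 19420 + j60540
Denominator: (j3027)^2 + 502(j3027) + 1000 = -9161729 + j1519554
|N| = √(19420² + 60540²) ≈ 63579, ∠N ≈ 72.21°
|D| = √(9161729² + 1519554²) ≈ 9.2869e+06, ∠D ≈ 170.58°
|T| = 63579 / 9.2869e+06 ≈ 0.0068461
Gain = 20 log₁₀(0.0068461) ≈ -43.29 dB
∠T = 72.21° − 170.58° = -98.37°

-43.3 dB, -98.4°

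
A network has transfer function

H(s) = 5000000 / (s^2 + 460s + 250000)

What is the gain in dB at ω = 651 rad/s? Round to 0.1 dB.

23.2 dB

At s = jω = j651:
quadratic: (j651)² + 460·j651 + 250000 = -173801 + j299460 → |·| ≈ 3.4624e+05, ∠ ≈ 120.13°
|H| = 5000000 / 3.4624e+05 ≈ 14.441
Gain = 20 log₁₀(14.441) ≈ 23.19 dB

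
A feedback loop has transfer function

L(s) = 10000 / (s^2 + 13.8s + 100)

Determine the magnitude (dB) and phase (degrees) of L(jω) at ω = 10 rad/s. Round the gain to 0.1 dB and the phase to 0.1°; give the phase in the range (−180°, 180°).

At s = jω = j10:
quadratic: (j10)² + 13.8·j10 + 100 = 0 + j138 → |·| ≈ 138, ∠ ≈ 90.00°
|L| = 10000 / 138 ≈ 72.464
Gain = 20 log₁₀(72.464) ≈ 37.20 dB
∠L = 0.00° − 90.00° = -90.00°

37.2 dB, -90.0°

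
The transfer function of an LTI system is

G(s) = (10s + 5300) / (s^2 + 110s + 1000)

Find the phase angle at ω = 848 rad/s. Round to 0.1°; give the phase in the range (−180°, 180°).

Substitute s = j848:
Numerator: 10(j848) + 5300 = 5300 + j8480
Denominator: (j848)^2 + 110(j848) + 1000 = -718104 + j93280
|N| = √(5300² + 8480²) ≈ 10000, ∠N ≈ 57.99°
|D| = √(718104² + 93280²) ≈ 7.2414e+05, ∠D ≈ 172.60°
∠G = 57.99° − 172.60° = -114.61°

-114.6°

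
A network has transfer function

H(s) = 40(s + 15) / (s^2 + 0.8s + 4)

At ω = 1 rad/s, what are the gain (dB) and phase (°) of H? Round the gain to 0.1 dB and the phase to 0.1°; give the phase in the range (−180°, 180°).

45.7 dB, -11.1°

At s = jω = j1:
zero (s+15): 15 + j1 → |·| = √(15²+1²) = √226 ≈ 15.033, ∠ = arctan(1/15) ≈ 3.81°
quadratic: (j1)² + 0.8·j1 + 4 = 3 + j0.8 → |·| ≈ 3.1048, ∠ ≈ 14.93°
|H| = 40 · 15.033 / 3.1048 ≈ 193.67
Gain = 20 log₁₀(193.67) ≈ 45.74 dB
∠H = 3.81° − 14.93° = -11.12°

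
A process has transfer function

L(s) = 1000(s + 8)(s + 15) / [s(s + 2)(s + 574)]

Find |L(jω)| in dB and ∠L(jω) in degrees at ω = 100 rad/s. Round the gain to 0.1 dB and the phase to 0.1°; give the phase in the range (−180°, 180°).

4.8 dB, -21.8°

At s = jω = j100:
zero (s+8): 8 + j100 → |·| = √(8²+100²) = √10064 ≈ 100.32, ∠ = arctan(100/8) ≈ 85.43°
zero (s+15): 15 + j100 → |·| = √(15²+100²) = √10225 ≈ 101.12, ∠ = arctan(100/15) ≈ 81.47°
pole (s+2): 2 + j100 → |·| = √(2²+100²) = √10004 ≈ 100.02, ∠ = arctan(100/2) ≈ 88.85°
pole (s+574): 574 + j100 → |·| = √(574²+100²) = √339476 ≈ 582.65, ∠ = arctan(100/574) ≈ 9.88°
pole at origin: |s| = 100, ∠ = 90.00° (in denominator)
|L| = 1000 · 10144 / 5.8277e+06 ≈ 1.7407
Gain = 20 log₁₀(1.7407) ≈ 4.81 dB
∠L = 166.90° − 188.73° = -21.83°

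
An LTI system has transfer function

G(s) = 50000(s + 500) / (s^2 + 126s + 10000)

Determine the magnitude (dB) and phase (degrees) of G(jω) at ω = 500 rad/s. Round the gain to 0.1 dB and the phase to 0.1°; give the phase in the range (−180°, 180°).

43.1 dB, -120.3°

At s = jω = j500:
zero (s+500): 500 + j500 → |·| = √(500²+500²) = √500000 ≈ 707.11, ∠ = arctan(500/500) ≈ 45.00°
quadratic: (j500)² + 126·j500 + 10000 = -240000 + j63000 → |·| ≈ 2.4813e+05, ∠ ≈ 165.29°
|G| = 50000 · 707.11 / 2.4813e+05 ≈ 142.49
Gain = 20 log₁₀(142.49) ≈ 43.08 dB
∠G = 45.00° − 165.29° = -120.29°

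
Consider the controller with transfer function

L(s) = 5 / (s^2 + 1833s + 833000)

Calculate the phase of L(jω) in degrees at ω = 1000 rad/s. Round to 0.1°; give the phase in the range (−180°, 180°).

-95.2°

Substitute s = j1000:
Numerator: 5 = 5 + j0
Denominator: (j1000)^2 + 1833(j1000) + 833000 = -167000 + j1833000
|N| = √(5² + 0²) ≈ 5, ∠N ≈ 0.00°
|D| = √(167000² + 1833000²) ≈ 1.8406e+06, ∠D ≈ 95.21°
∠L = 0.00° − 95.21° = -95.21°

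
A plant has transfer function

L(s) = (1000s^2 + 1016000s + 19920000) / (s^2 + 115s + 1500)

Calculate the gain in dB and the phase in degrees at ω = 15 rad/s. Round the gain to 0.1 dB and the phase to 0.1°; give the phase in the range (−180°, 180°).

81.3 dB, -15.8°

Substitute s = j15:
Numerator: 1000(j15)^2 + 1016000(j15) + 19920000 = 19695000 + j15240000
Denominator: (j15)^2 + 115(j15) + 1500 = 1275 + j1725
|N| = √(19695000² + 15240000²) ≈ 2.4903e+07, ∠N ≈ 37.73°
|D| = √(1275² + 1725²) ≈ 2145.1, ∠D ≈ 53.53°
|L| = 2.4903e+07 / 2145.1 ≈ 11609
Gain = 20 log₁₀(11609) ≈ 81.30 dB
∠L = 37.73° − 53.53° = -15.80°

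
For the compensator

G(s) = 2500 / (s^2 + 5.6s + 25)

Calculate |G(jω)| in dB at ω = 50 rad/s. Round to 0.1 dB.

At s = jω = j50:
quadratic: (j50)² + 5.6·j50 + 25 = -2475 + j280 → |·| ≈ 2490.8, ∠ ≈ 173.55°
|G| = 2500 / 2490.8 ≈ 1.0037
Gain = 20 log₁₀(1.0037) ≈ 0.03 dB

0.0 dB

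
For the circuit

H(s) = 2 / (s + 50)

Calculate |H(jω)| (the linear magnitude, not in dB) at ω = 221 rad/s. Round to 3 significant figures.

Substitute s = j221:
Numerator: 2 = 2 + j0
Denominator: (j221) + 50 = 50 + j221
|N| = √(2² + 0²) ≈ 2, ∠N ≈ 0.00°
|D| = √(50² + 221²) ≈ 226.59, ∠D ≈ 77.25°
|H| = 2 / 226.59 ≈ 0.0088265

0.00883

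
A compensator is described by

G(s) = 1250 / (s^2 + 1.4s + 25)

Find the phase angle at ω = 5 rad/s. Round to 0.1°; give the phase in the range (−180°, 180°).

-90.0°

At s = jω = j5:
quadratic: (j5)² + 1.4·j5 + 25 = 0 + j7 → |·| ≈ 7, ∠ ≈ 90.00°
∠G = 0.00° − 90.00° = -90.00°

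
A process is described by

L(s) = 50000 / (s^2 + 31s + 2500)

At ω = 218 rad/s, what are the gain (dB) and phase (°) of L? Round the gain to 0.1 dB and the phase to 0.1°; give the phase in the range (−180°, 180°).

At s = jω = j218:
quadratic: (j218)² + 31·j218 + 2500 = -45024 + j6758 → |·| ≈ 45528, ∠ ≈ 171.46°
|L| = 50000 / 45528 ≈ 1.0982
Gain = 20 log₁₀(1.0982) ≈ 0.81 dB
∠L = 0.00° − 171.46° = -171.46°

0.8 dB, -171.5°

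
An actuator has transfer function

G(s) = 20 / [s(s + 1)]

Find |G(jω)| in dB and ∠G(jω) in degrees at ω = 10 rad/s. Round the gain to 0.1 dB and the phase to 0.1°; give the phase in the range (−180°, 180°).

-14.0 dB, -174.3°

At s = jω = j10:
pole (s+1): 1 + j10 → |·| = √(1²+10²) = √101 ≈ 10.05, ∠ = arctan(10/1) ≈ 84.29°
pole at origin: |s| = 10, ∠ = 90.00° (in denominator)
|G| = 20 / 100.5 ≈ 0.199
Gain = 20 log₁₀(0.199) ≈ -14.02 dB
∠G = 0.00° − 174.29° = -174.29°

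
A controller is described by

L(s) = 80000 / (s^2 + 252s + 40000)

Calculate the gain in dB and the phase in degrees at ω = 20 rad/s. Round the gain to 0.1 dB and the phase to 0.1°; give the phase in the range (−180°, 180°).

At s = jω = j20:
quadratic: (j20)² + 252·j20 + 40000 = 39600 + j5040 → |·| ≈ 39919, ∠ ≈ 7.25°
|L| = 80000 / 39919 ≈ 2.0041
Gain = 20 log₁₀(2.0041) ≈ 6.04 dB
∠L = 0.00° − 7.25° = -7.25°

6.0 dB, -7.3°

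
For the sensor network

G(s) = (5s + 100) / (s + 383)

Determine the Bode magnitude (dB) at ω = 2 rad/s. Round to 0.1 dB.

-11.6 dB

Substitute s = j2:
Numerator: 5(j2) + 100 = 100 + j10
Denominator: (j2) + 383 = 383 + j2
|N| = √(100² + 10²) ≈ 100.5, ∠N ≈ 5.71°
|D| = √(383² + 2²) ≈ 383.01, ∠D ≈ 0.30°
|G| = 100.5 / 383.01 ≈ 0.2624
Gain = 20 log₁₀(0.2624) ≈ -11.62 dB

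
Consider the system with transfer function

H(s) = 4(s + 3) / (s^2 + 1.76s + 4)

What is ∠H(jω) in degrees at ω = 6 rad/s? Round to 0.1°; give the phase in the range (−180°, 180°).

At s = jω = j6:
zero (s+3): 3 + j6 → |·| = √(3²+6²) = √45 ≈ 6.7082, ∠ = arctan(6/3) ≈ 63.43°
quadratic: (j6)² + 1.76·j6 + 4 = -32 + j10.56 → |·| ≈ 33.697, ∠ ≈ 161.74°
∠H = 63.43° − 161.74° = -98.31°

-98.3°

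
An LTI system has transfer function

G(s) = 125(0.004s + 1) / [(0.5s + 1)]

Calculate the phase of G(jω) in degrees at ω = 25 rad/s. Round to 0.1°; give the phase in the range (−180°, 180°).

At ω = 25 rad/s:
zero (1 + j25·0.004) = 1 + j0.1 → |·| ≈ 1.005, ∠ ≈ 5.71°
pole (1 + j25·0.5) = 1 + j12.5 → |·| ≈ 12.54, ∠ ≈ 85.43°
∠G = (5.71°) − (85.43°) = -79.72°

-79.7°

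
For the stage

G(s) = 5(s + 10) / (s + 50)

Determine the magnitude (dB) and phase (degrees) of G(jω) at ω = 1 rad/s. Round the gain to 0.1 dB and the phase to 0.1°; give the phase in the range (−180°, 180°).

0.0 dB, 4.6°

At s = jω = j1:
zero (s+10): 10 + j1 → |·| = √(10²+1²) = √101 ≈ 10.05, ∠ = arctan(1/10) ≈ 5.71°
pole (s+50): 50 + j1 → |·| = √(50²+1²) = √2501 ≈ 50.01, ∠ = arctan(1/50) ≈ 1.15°
|G| = 5 · 10.05 / 50.01 ≈ 1.0048
Gain = 20 log₁₀(1.0048) ≈ 0.04 dB
∠G = 5.71° − 1.15° = 4.56°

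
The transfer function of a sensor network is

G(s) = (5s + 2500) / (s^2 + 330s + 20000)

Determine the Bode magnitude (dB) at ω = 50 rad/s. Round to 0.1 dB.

-19.6 dB

Substitute s = j50:
Numerator: 5(j50) + 2500 = 2500 + j250
Denominator: (j50)^2 + 330(j50) + 20000 = 17500 + j16500
|N| = √(2500² + 250²) ≈ 2512.5, ∠N ≈ 5.71°
|D| = √(17500² + 16500²) ≈ 24052, ∠D ≈ 43.32°
|G| = 2512.5 / 24052 ≈ 0.10446
Gain = 20 log₁₀(0.10446) ≈ -19.62 dB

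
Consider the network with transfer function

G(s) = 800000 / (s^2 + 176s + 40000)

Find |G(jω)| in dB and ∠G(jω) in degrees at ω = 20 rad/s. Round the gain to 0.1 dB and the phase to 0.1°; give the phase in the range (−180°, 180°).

At s = jω = j20:
quadratic: (j20)² + 176·j20 + 40000 = 39600 + j3520 → |·| ≈ 39756, ∠ ≈ 5.08°
|G| = 800000 / 39756 ≈ 20.123
Gain = 20 log₁₀(20.123) ≈ 26.07 dB
∠G = 0.00° − 5.08° = -5.08°

26.1 dB, -5.1°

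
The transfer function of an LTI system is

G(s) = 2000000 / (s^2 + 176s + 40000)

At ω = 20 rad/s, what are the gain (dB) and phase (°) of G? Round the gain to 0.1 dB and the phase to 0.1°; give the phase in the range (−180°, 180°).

At s = jω = j20:
quadratic: (j20)² + 176·j20 + 40000 = 39600 + j3520 → |·| ≈ 39756, ∠ ≈ 5.08°
|G| = 2000000 / 39756 ≈ 50.307
Gain = 20 log₁₀(50.307) ≈ 34.03 dB
∠G = 0.00° − 5.08° = -5.08°

34.0 dB, -5.1°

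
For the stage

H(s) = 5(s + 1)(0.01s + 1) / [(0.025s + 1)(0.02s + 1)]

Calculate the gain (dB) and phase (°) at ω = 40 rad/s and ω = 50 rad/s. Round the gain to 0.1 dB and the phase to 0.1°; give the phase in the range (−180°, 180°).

ω = 40: 41.5 dB, 26.7°; ω = 50: 41.8 dB, 19.1°

At ω = 40 rad/s:
zero (1 + j40·1) = 1 + j40 → |·| ≈ 40.012, ∠ ≈ 88.57°
zero (1 + j40·0.01) = 1 + j0.4 → |·| ≈ 1.077, ∠ ≈ 21.80°
pole (1 + j40·0.025) = 1 + j1 → |·| ≈ 1.4142, ∠ ≈ 45.00°
pole (1 + j40·0.02) = 1 + j0.8 → |·| ≈ 1.2806, ∠ ≈ 38.66°
|H| = 5 · 40.012 · 1.077 / (1.4142 · 1.2806) ≈ 118.97
Gain = 20 log₁₀(118.97) ≈ 41.51 dB
∠H = (88.57° + 21.80°) − (45.00° + 38.66°) = 26.71°

At ω = 50 rad/s:
zero (1 + j50·1) = 1 + j50 → |·| ≈ 50.01, ∠ ≈ 88.85°
zero (1 + j50·0.01) = 1 + j0.5 → |·| ≈ 1.118, ∠ ≈ 26.57°
pole (1 + j50·0.025) = 1 + j1.25 → |·| ≈ 1.6008, ∠ ≈ 51.34°
pole (1 + j50·0.02) = 1 + j1 → |·| ≈ 1.4142, ∠ ≈ 45.00°
|H| = 5 · 50.01 · 1.118 / (1.6008 · 1.4142) ≈ 123.49
Gain = 20 log₁₀(123.49) ≈ 41.83 dB
∠H = (88.85° + 26.57°) − (51.34° + 45.00°) = 19.08°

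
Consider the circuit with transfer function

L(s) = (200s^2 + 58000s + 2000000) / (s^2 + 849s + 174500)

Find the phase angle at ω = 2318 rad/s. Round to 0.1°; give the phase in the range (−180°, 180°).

Substitute s = j2318:
Numerator: 200(j2318)^2 + 58000(j2318) + 2000000 = -1072624800 + j134444000
Denominator: (j2318)^2 + 849(j2318) + 174500 = -5198624 + j1967982
|N| = √(1072624800² + 134444000²) ≈ 1.081e+09, ∠N ≈ 172.86°
|D| = √(5198624² + 1967982²) ≈ 5.5587e+06, ∠D ≈ 159.27°
∠L = 172.86° − 159.27° = 13.59°

13.6°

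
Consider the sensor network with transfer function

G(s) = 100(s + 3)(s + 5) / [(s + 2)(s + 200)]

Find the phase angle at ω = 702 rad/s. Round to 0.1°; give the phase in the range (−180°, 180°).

15.4°

At s = jω = j702:
zero (s+3): 3 + j702 → |·| = √(3²+702²) = √492813 ≈ 702.01, ∠ = arctan(702/3) ≈ 89.76°
zero (s+5): 5 + j702 → |·| = √(5²+702²) = √492829 ≈ 702.02, ∠ = arctan(702/5) ≈ 89.59°
pole (s+2): 2 + j702 → |·| = √(2²+702²) = √492808 ≈ 702, ∠ = arctan(702/2) ≈ 89.84°
pole (s+200): 200 + j702 → |·| = √(200²+702²) = √532804 ≈ 729.93, ∠ = arctan(702/200) ≈ 74.10°
∠G = 179.35° − 163.94° = 15.41°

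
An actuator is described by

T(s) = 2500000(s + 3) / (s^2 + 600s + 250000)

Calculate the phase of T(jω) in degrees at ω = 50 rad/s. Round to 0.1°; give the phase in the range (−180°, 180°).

79.7°

At s = jω = j50:
zero (s+3): 3 + j50 → |·| = √(3²+50²) = √2509 ≈ 50.09, ∠ = arctan(50/3) ≈ 86.57°
quadratic: (j50)² + 600·j50 + 250000 = 247500 + j30000 → |·| ≈ 2.4931e+05, ∠ ≈ 6.91°
∠T = 86.57° − 6.91° = 79.66°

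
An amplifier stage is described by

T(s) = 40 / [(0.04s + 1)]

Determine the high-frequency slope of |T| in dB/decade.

-20 dB/decade

Each pole contributes −20 dB/decade at high frequency; each zero contributes +20 dB/decade.
Net: 0 zero(s) − 1 pole(s) → -20 dB/decade.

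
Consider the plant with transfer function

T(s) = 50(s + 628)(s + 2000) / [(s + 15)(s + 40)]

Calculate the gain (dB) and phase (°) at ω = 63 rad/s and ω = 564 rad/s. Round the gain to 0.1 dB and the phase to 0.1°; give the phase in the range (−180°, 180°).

ω = 63: 82.3 dB, -126.7°; ω = 564: 48.8 dB, -116.7°

At s = jω = j63:
zero (s+628): 628 + j63 → |·| = √(628²+63²) = √398353 ≈ 631.15, ∠ = arctan(63/628) ≈ 5.73°
zero (s+2000): 2000 + j63 → |·| = √(2000²+63²) = √4003969 ≈ 2001, ∠ = arctan(63/2000) ≈ 1.80°
pole (s+15): 15 + j63 → |·| = √(15²+63²) = √4194 ≈ 64.761, ∠ = arctan(63/15) ≈ 76.61°
pole (s+40): 40 + j63 → |·| = √(40²+63²) = √5569 ≈ 74.626, ∠ = arctan(63/40) ≈ 57.59°
|T| = 50 · 1.2629e+06 / 4832.9 ≈ 13066
Gain = 20 log₁₀(13066) ≈ 82.32 dB
∠T = 7.53° − 134.20° = -126.67°

At s = jω = j564:
zero (s+628): 628 + j564 → |·| = √(628²+564²) = √712480 ≈ 844.09, ∠ = arctan(564/628) ≈ 41.93°
zero (s+2000): 2000 + j564 → |·| = √(2000²+564²) = √4318096 ≈ 2078, ∠ = arctan(564/2000) ≈ 15.75°
pole (s+15): 15 + j564 → |·| = √(15²+564²) = √318321 ≈ 564.2, ∠ = arctan(564/15) ≈ 88.48°
pole (s+40): 40 + j564 → |·| = √(40²+564²) = √319696 ≈ 565.42, ∠ = arctan(564/40) ≈ 85.94°
|T| = 50 · 1.754e+06 / 3.1901e+05 ≈ 274.91
Gain = 20 log₁₀(274.91) ≈ 48.78 dB
∠T = 57.68° − 174.42° = -116.74°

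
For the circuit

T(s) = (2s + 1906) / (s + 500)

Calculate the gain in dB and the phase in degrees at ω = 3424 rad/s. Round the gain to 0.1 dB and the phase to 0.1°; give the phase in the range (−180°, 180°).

Substitute s = j3424:
Numerator: 2(j3424) + 1906 = 1906 + j6848
Denominator: (j3424) + 500 = 500 + j3424
|N| = √(1906² + 6848²) ≈ 7108.3, ∠N ≈ 74.45°
|D| = √(500² + 3424²) ≈ 3460.3, ∠D ≈ 81.69°
|T| = 7108.3 / 3460.3 ≈ 2.0542
Gain = 20 log₁₀(2.0542) ≈ 6.25 dB
∠T = 74.45° − 81.69° = -7.24°

6.3 dB, -7.2°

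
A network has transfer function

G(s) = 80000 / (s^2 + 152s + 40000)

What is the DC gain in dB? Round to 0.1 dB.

6.0 dB

G(0) = 80000 / 40000 = 2
20 log₁₀(2) ≈ 6.02 dB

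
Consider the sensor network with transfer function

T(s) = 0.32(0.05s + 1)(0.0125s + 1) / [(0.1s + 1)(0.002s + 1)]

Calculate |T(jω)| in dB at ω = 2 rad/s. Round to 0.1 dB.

At ω = 2 rad/s:
zero (1 + j2·0.05) = 1 + j0.1 → |·| ≈ 1.005, ∠ ≈ 5.71°
zero (1 + j2·0.0125) = 1 + j0.025 → |·| ≈ 1.0003, ∠ ≈ 1.43°
pole (1 + j2·0.1) = 1 + j0.2 → |·| ≈ 1.0198, ∠ ≈ 11.31°
pole (1 + j2·0.002) = 1 + j0.004 → |·| ≈ 1, ∠ ≈ 0.23°
|T| = 0.32 · 1.005 · 1.0003 / (1.0198 · 1) ≈ 0.31545
Gain = 20 log₁₀(0.31545) ≈ -10.02 dB

-10.0 dB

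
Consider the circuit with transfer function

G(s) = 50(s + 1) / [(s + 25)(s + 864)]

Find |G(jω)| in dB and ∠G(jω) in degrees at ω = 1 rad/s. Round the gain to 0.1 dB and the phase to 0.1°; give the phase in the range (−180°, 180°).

-49.7 dB, 42.6°

At s = jω = j1:
zero (s+1): 1 + j1 → |·| = √(1²+1²) = √2 ≈ 1.4142, ∠ = arctan(1/1) ≈ 45.00°
pole (s+25): 25 + j1 → |·| = √(25²+1²) = √626 ≈ 25.02, ∠ = arctan(1/25) ≈ 2.29°
pole (s+864): 864 + j1 → |·| = √(864²+1²) = √746497 ≈ 864, ∠ = arctan(1/864) ≈ 0.07°
|G| = 50 · 1.4142 / 21617 ≈ 0.003271
Gain = 20 log₁₀(0.003271) ≈ -49.71 dB
∠G = 45.00° − 2.36° = 42.64°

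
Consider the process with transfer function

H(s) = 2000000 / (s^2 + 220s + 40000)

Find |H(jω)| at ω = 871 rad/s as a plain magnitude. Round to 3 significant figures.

2.69

At s = jω = j871:
quadratic: (j871)² + 220·j871 + 40000 = -718641 + j191620 → |·| ≈ 7.4375e+05, ∠ ≈ 165.07°
|H| = 2000000 / 7.4375e+05 ≈ 2.6891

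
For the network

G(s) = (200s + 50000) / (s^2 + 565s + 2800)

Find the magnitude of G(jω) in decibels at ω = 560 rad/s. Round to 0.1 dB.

-11.2 dB

Substitute s = j560:
Numerator: 200(j560) + 50000 = 50000 + j112000
Denominator: (j560)^2 + 565(j560) + 2800 = -310800 + j316400
|N| = √(50000² + 112000²) ≈ 1.2265e+05, ∠N ≈ 65.94°
|D| = √(310800² + 316400²) ≈ 4.4352e+05, ∠D ≈ 134.49°
|G| = 1.2265e+05 / 4.4352e+05 ≈ 0.27654
Gain = 20 log₁₀(0.27654) ≈ -11.16 dB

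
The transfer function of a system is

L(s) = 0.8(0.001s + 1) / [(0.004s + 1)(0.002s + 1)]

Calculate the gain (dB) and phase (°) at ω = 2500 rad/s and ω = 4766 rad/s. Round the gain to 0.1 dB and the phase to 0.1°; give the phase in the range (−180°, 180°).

At ω = 2500 rad/s:
zero (1 + j2500·0.001) = 1 + j2.5 → |·| ≈ 2.6926, ∠ ≈ 68.20°
pole (1 + j2500·0.004) = 1 + j10 → |·| ≈ 10.05, ∠ ≈ 84.29°
pole (1 + j2500·0.002) = 1 + j5 → |·| ≈ 5.099, ∠ ≈ 78.69°
|L| = 0.8 · 2.6926 / (10.05 · 5.099) ≈ 0.042035
Gain = 20 log₁₀(0.042035) ≈ -27.53 dB
∠L = (68.20°) − (84.29° + 78.69°) = -94.78°

At ω = 4766 rad/s:
zero (1 + j4766·0.001) = 1 + j4.766 → |·| ≈ 4.8698, ∠ ≈ 78.15°
pole (1 + j4766·0.004) = 1 + j19.064 → |·| ≈ 19.09, ∠ ≈ 87.00°
pole (1 + j4766·0.002) = 1 + j9.532 → |·| ≈ 9.5843, ∠ ≈ 84.01°
|L| = 0.8 · 4.8698 / (19.09 · 9.5843) ≈ 0.021293
Gain = 20 log₁₀(0.021293) ≈ -33.44 dB
∠L = (78.15°) − (87.00° + 84.01°) = -92.86°

ω = 2500: -27.5 dB, -94.8°; ω = 4766: -33.4 dB, -92.9°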